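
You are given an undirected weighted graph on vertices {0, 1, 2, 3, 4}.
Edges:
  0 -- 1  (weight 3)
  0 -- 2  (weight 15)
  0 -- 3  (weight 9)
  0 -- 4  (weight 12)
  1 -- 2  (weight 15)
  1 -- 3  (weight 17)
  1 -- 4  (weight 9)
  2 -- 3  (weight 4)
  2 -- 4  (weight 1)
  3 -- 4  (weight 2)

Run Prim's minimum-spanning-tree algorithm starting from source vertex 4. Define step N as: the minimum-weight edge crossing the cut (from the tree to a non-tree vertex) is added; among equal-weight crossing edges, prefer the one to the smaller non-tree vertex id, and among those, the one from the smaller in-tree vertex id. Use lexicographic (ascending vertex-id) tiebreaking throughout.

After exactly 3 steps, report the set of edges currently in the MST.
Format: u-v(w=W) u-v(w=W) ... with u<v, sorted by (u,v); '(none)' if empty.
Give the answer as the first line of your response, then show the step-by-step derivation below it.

0-3(w=9) 2-4(w=1) 3-4(w=2)

step 1: add edge 2-4 (w=1); MST = {2-4(w=1)}
step 2: add edge 3-4 (w=2); MST = {2-4(w=1) 3-4(w=2)}
step 3: add edge 0-3 (w=9); MST = {0-3(w=9) 2-4(w=1) 3-4(w=2)}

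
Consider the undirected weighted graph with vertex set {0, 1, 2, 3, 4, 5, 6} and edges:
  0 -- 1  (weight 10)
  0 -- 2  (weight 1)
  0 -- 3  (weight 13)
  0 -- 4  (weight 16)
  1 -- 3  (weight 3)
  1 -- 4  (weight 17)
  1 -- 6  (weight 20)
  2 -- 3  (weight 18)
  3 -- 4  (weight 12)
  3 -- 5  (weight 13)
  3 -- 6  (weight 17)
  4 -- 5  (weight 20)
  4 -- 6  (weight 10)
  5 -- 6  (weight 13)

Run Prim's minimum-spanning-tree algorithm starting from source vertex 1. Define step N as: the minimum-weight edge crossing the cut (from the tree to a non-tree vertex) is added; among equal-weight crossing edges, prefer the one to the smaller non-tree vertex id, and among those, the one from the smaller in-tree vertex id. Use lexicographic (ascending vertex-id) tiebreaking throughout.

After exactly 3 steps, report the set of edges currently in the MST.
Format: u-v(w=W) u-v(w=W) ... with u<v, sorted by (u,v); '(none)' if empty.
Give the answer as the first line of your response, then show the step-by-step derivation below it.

0-1(w=10) 0-2(w=1) 1-3(w=3)

step 1: add edge 1-3 (w=3); MST = {1-3(w=3)}
step 2: add edge 0-1 (w=10); MST = {0-1(w=10) 1-3(w=3)}
step 3: add edge 0-2 (w=1); MST = {0-1(w=10) 0-2(w=1) 1-3(w=3)}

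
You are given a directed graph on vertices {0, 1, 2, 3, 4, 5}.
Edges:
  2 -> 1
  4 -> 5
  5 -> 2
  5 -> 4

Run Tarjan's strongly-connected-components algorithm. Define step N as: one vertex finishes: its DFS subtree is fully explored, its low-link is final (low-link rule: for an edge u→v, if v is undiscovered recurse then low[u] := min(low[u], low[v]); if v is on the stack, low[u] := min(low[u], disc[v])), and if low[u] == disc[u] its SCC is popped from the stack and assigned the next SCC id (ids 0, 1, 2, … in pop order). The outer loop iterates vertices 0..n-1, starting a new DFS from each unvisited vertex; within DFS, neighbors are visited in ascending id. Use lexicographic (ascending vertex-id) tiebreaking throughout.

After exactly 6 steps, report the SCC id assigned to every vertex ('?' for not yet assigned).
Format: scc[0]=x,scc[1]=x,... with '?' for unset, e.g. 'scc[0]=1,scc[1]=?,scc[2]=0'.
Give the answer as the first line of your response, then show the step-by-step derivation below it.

scc[0]=0,scc[1]=1,scc[2]=2,scc[3]=3,scc[4]=4,scc[5]=4

step 1: low=(low[0]=0,low[1]=?,low[2]=?,low[3]=?,low[4]=?,low[5]=?); scc=(scc[0]=0,scc[1]=?,scc[2]=?,scc[3]=?,scc[4]=?,scc[5]=?)
step 2: low=(low[0]=0,low[1]=1,low[2]=?,low[3]=?,low[4]=?,low[5]=?); scc=(scc[0]=0,scc[1]=1,scc[2]=?,scc[3]=?,scc[4]=?,scc[5]=?)
step 3: low=(low[0]=0,low[1]=1,low[2]=2,low[3]=?,low[4]=?,low[5]=?); scc=(scc[0]=0,scc[1]=1,scc[2]=2,scc[3]=?,scc[4]=?,scc[5]=?)
step 4: low=(low[0]=0,low[1]=1,low[2]=2,low[3]=3,low[4]=?,low[5]=?); scc=(scc[0]=0,scc[1]=1,scc[2]=2,scc[3]=3,scc[4]=?,scc[5]=?)
step 5: low=(low[0]=0,low[1]=1,low[2]=2,low[3]=3,low[4]=4,low[5]=4); scc=(scc[0]=0,scc[1]=1,scc[2]=2,scc[3]=3,scc[4]=?,scc[5]=?)
step 6: low=(low[0]=0,low[1]=1,low[2]=2,low[3]=3,low[4]=4,low[5]=4); scc=(scc[0]=0,scc[1]=1,scc[2]=2,scc[3]=3,scc[4]=4,scc[5]=4)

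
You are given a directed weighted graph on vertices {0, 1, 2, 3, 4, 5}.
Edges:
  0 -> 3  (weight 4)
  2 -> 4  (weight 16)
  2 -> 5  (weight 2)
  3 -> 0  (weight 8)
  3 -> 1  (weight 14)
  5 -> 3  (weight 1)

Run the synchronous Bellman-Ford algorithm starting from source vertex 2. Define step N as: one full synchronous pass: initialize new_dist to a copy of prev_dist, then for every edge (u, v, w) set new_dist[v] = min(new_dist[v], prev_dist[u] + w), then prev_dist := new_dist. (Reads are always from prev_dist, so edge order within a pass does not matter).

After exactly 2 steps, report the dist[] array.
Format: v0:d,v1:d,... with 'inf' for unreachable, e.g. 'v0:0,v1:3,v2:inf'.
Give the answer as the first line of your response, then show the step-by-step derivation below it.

v0:inf,v1:inf,v2:0,v3:3,v4:16,v5:2

step 1: dist = v0:inf,v1:inf,v2:0,v3:inf,v4:16,v5:2
step 2: dist = v0:inf,v1:inf,v2:0,v3:3,v4:16,v5:2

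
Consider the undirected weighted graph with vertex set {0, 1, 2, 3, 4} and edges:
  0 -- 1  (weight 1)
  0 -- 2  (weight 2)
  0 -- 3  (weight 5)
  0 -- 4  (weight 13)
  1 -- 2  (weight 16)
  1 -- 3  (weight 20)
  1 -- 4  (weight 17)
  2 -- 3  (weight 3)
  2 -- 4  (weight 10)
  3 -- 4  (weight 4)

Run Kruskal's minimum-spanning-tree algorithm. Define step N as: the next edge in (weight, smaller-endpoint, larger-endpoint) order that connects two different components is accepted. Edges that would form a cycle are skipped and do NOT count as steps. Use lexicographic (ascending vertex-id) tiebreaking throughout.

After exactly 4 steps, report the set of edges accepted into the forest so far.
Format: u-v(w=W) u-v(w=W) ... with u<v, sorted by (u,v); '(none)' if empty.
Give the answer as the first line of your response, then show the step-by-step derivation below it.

0-1(w=1) 0-2(w=2) 2-3(w=3) 3-4(w=4)

step 1: add edge 0-1 (w=1); MST = {0-1(w=1)}
step 2: add edge 0-2 (w=2); MST = {0-1(w=1) 0-2(w=2)}
step 3: add edge 2-3 (w=3); MST = {0-1(w=1) 0-2(w=2) 2-3(w=3)}
step 4: add edge 3-4 (w=4); MST = {0-1(w=1) 0-2(w=2) 2-3(w=3) 3-4(w=4)}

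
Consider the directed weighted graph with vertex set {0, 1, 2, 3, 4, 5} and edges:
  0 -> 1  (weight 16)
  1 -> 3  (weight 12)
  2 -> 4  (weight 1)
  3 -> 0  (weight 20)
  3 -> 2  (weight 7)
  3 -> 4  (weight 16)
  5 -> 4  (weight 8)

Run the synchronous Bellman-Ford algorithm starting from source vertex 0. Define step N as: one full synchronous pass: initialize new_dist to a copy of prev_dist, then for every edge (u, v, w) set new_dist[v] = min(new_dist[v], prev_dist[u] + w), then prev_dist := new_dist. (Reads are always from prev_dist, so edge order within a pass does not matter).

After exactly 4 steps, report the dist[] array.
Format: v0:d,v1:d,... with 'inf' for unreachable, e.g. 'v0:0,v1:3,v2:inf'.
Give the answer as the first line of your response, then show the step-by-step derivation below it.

v0:0,v1:16,v2:35,v3:28,v4:36,v5:inf

step 1: dist = v0:0,v1:16,v2:inf,v3:inf,v4:inf,v5:inf
step 2: dist = v0:0,v1:16,v2:inf,v3:28,v4:inf,v5:inf
step 3: dist = v0:0,v1:16,v2:35,v3:28,v4:44,v5:inf
step 4: dist = v0:0,v1:16,v2:35,v3:28,v4:36,v5:inf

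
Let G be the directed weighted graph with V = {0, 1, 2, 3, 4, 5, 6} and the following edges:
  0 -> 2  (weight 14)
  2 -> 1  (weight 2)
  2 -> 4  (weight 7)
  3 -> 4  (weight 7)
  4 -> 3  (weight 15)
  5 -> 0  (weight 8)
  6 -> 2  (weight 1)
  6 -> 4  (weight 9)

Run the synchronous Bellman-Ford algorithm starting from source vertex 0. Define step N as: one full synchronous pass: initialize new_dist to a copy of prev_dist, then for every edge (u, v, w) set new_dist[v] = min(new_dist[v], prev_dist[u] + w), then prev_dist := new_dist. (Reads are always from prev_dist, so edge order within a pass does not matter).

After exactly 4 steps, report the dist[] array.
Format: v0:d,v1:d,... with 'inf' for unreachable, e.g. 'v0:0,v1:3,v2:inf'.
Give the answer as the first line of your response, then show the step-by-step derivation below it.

v0:0,v1:16,v2:14,v3:36,v4:21,v5:inf,v6:inf

step 1: dist = v0:0,v1:inf,v2:14,v3:inf,v4:inf,v5:inf,v6:inf
step 2: dist = v0:0,v1:16,v2:14,v3:inf,v4:21,v5:inf,v6:inf
step 3: dist = v0:0,v1:16,v2:14,v3:36,v4:21,v5:inf,v6:inf
step 4: dist = v0:0,v1:16,v2:14,v3:36,v4:21,v5:inf,v6:inf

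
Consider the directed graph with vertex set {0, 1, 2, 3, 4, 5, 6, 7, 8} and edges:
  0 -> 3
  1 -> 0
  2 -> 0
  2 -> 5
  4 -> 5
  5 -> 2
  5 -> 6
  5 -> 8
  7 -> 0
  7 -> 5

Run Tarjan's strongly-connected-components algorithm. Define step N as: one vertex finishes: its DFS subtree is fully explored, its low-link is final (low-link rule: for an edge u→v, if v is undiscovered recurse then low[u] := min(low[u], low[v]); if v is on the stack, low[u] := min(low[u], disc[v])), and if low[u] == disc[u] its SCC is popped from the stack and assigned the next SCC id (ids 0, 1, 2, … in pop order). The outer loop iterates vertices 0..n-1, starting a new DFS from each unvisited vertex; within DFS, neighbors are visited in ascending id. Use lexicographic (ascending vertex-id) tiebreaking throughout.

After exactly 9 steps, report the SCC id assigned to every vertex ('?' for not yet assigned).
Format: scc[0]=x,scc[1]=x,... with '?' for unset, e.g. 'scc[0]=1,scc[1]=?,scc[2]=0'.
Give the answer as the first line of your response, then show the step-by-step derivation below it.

scc[0]=1,scc[1]=2,scc[2]=5,scc[3]=0,scc[4]=6,scc[5]=5,scc[6]=3,scc[7]=7,scc[8]=4

step 1: low=(low[0]=0,low[1]=?,low[2]=?,low[3]=1,low[4]=?,low[5]=?,low[6]=?,low[7]=?,low[8]=?); scc=(scc[0]=?,scc[1]=?,scc[2]=?,scc[3]=0,scc[4]=?,scc[5]=?,scc[6]=?,scc[7]=?,scc[8]=?)
step 2: low=(low[0]=0,low[1]=?,low[2]=?,low[3]=1,low[4]=?,low[5]=?,low[6]=?,low[7]=?,low[8]=?); scc=(scc[0]=1,scc[1]=?,scc[2]=?,scc[3]=0,scc[4]=?,scc[5]=?,scc[6]=?,scc[7]=?,scc[8]=?)
step 3: low=(low[0]=0,low[1]=2,low[2]=?,low[3]=1,low[4]=?,low[5]=?,low[6]=?,low[7]=?,low[8]=?); scc=(scc[0]=1,scc[1]=2,scc[2]=?,scc[3]=0,scc[4]=?,scc[5]=?,scc[6]=?,scc[7]=?,scc[8]=?)
step 4: low=(low[0]=0,low[1]=2,low[2]=3,low[3]=1,low[4]=?,low[5]=3,low[6]=5,low[7]=?,low[8]=?); scc=(scc[0]=1,scc[1]=2,scc[2]=?,scc[3]=0,scc[4]=?,scc[5]=?,scc[6]=3,scc[7]=?,scc[8]=?)
step 5: low=(low[0]=0,low[1]=2,low[2]=3,low[3]=1,low[4]=?,low[5]=3,low[6]=5,low[7]=?,low[8]=6); scc=(scc[0]=1,scc[1]=2,scc[2]=?,scc[3]=0,scc[4]=?,scc[5]=?,scc[6]=3,scc[7]=?,scc[8]=4)
step 6: low=(low[0]=0,low[1]=2,low[2]=3,low[3]=1,low[4]=?,low[5]=3,low[6]=5,low[7]=?,low[8]=6); scc=(scc[0]=1,scc[1]=2,scc[2]=?,scc[3]=0,scc[4]=?,scc[5]=?,scc[6]=3,scc[7]=?,scc[8]=4)
step 7: low=(low[0]=0,low[1]=2,low[2]=3,low[3]=1,low[4]=?,low[5]=3,low[6]=5,low[7]=?,low[8]=6); scc=(scc[0]=1,scc[1]=2,scc[2]=5,scc[3]=0,scc[4]=?,scc[5]=5,scc[6]=3,scc[7]=?,scc[8]=4)
step 8: low=(low[0]=0,low[1]=2,low[2]=3,low[3]=1,low[4]=7,low[5]=3,low[6]=5,low[7]=?,low[8]=6); scc=(scc[0]=1,scc[1]=2,scc[2]=5,scc[3]=0,scc[4]=6,scc[5]=5,scc[6]=3,scc[7]=?,scc[8]=4)
step 9: low=(low[0]=0,low[1]=2,low[2]=3,low[3]=1,low[4]=7,low[5]=3,low[6]=5,low[7]=8,low[8]=6); scc=(scc[0]=1,scc[1]=2,scc[2]=5,scc[3]=0,scc[4]=6,scc[5]=5,scc[6]=3,scc[7]=7,scc[8]=4)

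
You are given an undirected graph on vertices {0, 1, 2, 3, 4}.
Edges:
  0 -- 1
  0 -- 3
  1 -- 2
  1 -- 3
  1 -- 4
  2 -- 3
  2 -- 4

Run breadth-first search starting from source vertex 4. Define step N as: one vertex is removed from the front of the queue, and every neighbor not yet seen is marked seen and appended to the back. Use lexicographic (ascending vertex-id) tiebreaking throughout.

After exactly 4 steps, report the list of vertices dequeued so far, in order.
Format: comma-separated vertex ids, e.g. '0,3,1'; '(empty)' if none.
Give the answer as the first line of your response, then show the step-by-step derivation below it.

4,1,2,0

step 1: dequeue 4; queue=[1,2]; order=4
step 2: dequeue 1; queue=[2,0,3]; order=4,1
step 3: dequeue 2; queue=[0,3]; order=4,1,2
step 4: dequeue 0; queue=[3]; order=4,1,2,0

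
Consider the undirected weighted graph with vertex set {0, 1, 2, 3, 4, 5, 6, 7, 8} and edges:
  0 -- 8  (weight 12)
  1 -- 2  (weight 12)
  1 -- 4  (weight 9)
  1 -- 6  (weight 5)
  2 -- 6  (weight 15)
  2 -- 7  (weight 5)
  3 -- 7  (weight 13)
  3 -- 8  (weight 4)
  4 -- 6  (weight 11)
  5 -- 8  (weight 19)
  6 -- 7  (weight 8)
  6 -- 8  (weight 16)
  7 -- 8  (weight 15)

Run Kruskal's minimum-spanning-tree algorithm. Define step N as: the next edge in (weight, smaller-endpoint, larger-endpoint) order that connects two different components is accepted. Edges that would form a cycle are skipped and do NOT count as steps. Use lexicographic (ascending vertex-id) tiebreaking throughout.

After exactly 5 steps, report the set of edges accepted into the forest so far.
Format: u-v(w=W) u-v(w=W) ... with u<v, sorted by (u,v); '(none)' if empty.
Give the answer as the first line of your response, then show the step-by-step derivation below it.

1-4(w=9) 1-6(w=5) 2-7(w=5) 3-8(w=4) 6-7(w=8)

step 1: add edge 3-8 (w=4); MST = {3-8(w=4)}
step 2: add edge 1-6 (w=5); MST = {1-6(w=5) 3-8(w=4)}
step 3: add edge 2-7 (w=5); MST = {1-6(w=5) 2-7(w=5) 3-8(w=4)}
step 4: add edge 6-7 (w=8); MST = {1-6(w=5) 2-7(w=5) 3-8(w=4) 6-7(w=8)}
step 5: add edge 1-4 (w=9); MST = {1-4(w=9) 1-6(w=5) 2-7(w=5) 3-8(w=4) 6-7(w=8)}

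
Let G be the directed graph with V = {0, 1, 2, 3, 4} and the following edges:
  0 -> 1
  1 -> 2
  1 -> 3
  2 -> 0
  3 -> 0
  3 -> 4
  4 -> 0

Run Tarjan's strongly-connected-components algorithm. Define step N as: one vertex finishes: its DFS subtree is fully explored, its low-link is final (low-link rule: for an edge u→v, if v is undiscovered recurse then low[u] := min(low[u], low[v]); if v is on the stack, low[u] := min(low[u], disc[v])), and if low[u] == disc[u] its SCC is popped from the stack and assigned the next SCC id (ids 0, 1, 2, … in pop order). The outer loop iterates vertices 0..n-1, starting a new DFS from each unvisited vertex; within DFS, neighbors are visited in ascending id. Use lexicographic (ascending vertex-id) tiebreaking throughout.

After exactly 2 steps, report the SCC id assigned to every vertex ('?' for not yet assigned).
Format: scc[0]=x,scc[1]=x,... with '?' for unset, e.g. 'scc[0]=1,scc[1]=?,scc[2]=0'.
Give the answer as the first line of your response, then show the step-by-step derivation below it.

scc[0]=?,scc[1]=?,scc[2]=?,scc[3]=?,scc[4]=?

step 1: low=(low[0]=0,low[1]=1,low[2]=0,low[3]=?,low[4]=?); scc=(scc[0]=?,scc[1]=?,scc[2]=?,scc[3]=?,scc[4]=?)
step 2: low=(low[0]=0,low[1]=0,low[2]=0,low[3]=0,low[4]=0); scc=(scc[0]=?,scc[1]=?,scc[2]=?,scc[3]=?,scc[4]=?)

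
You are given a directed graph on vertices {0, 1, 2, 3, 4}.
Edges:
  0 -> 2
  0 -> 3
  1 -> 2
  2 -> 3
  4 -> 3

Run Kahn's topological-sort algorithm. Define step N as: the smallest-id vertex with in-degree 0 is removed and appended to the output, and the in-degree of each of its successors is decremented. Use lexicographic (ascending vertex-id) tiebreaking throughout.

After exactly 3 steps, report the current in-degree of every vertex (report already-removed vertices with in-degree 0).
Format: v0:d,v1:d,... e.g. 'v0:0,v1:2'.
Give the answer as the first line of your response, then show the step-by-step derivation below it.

v0:0,v1:0,v2:0,v3:1,v4:0

step 1: output 0; order=[0]; indeg=(0,0,1,2,0)
step 2: output 1; order=[0,1]; indeg=(0,0,0,2,0)
step 3: output 2; order=[0,1,2]; indeg=(0,0,0,1,0)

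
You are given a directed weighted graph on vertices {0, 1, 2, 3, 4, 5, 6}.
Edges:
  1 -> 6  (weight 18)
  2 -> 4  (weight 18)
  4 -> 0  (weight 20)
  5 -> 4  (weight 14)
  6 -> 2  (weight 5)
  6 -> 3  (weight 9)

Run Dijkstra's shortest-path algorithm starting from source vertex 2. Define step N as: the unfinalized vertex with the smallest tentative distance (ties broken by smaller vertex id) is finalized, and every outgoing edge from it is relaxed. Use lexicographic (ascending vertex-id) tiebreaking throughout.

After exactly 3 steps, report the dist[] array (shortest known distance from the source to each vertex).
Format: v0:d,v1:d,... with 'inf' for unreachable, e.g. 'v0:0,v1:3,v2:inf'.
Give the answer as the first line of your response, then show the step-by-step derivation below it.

v0:38,v1:inf,v2:0,v3:inf,v4:18,v5:inf,v6:inf

step 1: dist = v0:inf,v1:inf,v2:0,v3:inf,v4:18,v5:inf,v6:inf
step 2: dist = v0:38,v1:inf,v2:0,v3:inf,v4:18,v5:inf,v6:inf
step 3: dist = v0:38,v1:inf,v2:0,v3:inf,v4:18,v5:inf,v6:inf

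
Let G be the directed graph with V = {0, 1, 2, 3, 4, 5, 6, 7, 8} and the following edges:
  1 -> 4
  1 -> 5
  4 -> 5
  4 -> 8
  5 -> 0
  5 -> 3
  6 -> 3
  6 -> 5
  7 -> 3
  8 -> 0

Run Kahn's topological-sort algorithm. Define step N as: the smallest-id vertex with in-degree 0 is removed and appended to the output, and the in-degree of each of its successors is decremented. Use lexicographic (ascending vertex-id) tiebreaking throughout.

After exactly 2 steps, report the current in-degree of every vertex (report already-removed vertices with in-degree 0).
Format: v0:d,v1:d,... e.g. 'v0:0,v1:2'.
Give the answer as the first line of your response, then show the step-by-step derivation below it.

v0:2,v1:0,v2:0,v3:3,v4:0,v5:2,v6:0,v7:0,v8:1

step 1: output 1; order=[1]; indeg=(2,0,0,3,0,2,0,0,1)
step 2: output 2; order=[1,2]; indeg=(2,0,0,3,0,2,0,0,1)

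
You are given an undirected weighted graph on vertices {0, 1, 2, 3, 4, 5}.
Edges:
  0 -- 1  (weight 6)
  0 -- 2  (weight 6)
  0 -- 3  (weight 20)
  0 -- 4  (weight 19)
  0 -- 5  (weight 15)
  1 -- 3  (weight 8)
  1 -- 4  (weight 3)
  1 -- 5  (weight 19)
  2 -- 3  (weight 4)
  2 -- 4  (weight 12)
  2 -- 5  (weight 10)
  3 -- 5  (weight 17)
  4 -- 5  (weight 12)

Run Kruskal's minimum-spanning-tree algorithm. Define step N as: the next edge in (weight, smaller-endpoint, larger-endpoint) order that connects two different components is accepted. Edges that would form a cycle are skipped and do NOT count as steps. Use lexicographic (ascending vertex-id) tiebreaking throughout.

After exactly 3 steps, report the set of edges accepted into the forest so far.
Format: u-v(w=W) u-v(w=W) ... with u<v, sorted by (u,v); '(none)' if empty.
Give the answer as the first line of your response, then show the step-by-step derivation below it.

0-1(w=6) 1-4(w=3) 2-3(w=4)

step 1: add edge 1-4 (w=3); MST = {1-4(w=3)}
step 2: add edge 2-3 (w=4); MST = {1-4(w=3) 2-3(w=4)}
step 3: add edge 0-1 (w=6); MST = {0-1(w=6) 1-4(w=3) 2-3(w=4)}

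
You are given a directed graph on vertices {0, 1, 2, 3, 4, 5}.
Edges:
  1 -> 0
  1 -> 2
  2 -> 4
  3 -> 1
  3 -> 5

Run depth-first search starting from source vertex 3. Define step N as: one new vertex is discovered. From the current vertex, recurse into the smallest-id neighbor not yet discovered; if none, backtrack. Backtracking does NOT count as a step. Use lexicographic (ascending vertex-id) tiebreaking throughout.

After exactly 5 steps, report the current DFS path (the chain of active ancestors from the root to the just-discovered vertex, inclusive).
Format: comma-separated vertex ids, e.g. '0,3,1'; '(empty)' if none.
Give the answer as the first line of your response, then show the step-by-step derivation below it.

3,1,2,4

step 1: discover 3; path=3; order=3
step 2: discover 1; path=3>1; order=3,1
step 3: discover 0; path=3>1>0; order=3,1,0
step 4: discover 2; path=3>1>2; order=3,1,0,2
step 5: discover 4; path=3>1>2>4; order=3,1,0,2,4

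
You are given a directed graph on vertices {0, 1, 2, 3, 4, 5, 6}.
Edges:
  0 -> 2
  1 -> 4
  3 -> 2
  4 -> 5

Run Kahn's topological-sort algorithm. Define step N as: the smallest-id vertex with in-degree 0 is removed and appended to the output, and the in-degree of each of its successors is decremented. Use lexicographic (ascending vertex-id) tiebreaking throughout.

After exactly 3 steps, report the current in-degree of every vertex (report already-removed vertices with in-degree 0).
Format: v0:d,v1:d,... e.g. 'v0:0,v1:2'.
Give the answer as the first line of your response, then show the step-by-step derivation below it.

v0:0,v1:0,v2:0,v3:0,v4:0,v5:1,v6:0

step 1: output 0; order=[0]; indeg=(0,0,1,0,1,1,0)
step 2: output 1; order=[0,1]; indeg=(0,0,1,0,0,1,0)
step 3: output 3; order=[0,1,3]; indeg=(0,0,0,0,0,1,0)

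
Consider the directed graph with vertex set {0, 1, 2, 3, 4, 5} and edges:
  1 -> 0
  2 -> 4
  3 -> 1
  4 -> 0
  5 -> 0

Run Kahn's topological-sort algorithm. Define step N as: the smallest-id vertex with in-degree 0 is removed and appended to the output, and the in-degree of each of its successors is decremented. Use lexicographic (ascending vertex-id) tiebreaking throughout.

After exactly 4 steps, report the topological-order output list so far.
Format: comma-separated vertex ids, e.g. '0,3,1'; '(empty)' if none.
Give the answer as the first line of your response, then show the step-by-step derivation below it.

2,3,1,4

step 1: output 2; order=[2]; indeg=(3,1,0,0,0,0)
step 2: output 3; order=[2,3]; indeg=(3,0,0,0,0,0)
step 3: output 1; order=[2,3,1]; indeg=(2,0,0,0,0,0)
step 4: output 4; order=[2,3,1,4]; indeg=(1,0,0,0,0,0)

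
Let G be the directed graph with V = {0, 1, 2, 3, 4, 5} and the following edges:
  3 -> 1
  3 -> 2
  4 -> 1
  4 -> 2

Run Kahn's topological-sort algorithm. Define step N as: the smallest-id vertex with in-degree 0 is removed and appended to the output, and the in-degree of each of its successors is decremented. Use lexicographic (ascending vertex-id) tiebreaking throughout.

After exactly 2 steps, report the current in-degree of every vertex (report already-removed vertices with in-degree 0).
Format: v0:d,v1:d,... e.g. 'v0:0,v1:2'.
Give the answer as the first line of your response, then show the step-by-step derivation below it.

v0:0,v1:1,v2:1,v3:0,v4:0,v5:0

step 1: output 0; order=[0]; indeg=(0,2,2,0,0,0)
step 2: output 3; order=[0,3]; indeg=(0,1,1,0,0,0)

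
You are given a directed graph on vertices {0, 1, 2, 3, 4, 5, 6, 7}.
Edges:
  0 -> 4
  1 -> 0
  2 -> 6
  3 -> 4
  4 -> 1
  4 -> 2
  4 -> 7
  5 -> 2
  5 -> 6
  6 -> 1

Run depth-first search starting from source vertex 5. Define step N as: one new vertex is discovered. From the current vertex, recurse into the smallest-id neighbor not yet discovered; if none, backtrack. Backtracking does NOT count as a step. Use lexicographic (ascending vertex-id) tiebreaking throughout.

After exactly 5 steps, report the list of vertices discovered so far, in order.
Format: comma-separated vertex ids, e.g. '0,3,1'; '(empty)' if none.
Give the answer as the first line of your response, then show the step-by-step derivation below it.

5,2,6,1,0

step 1: discover 5; path=5; order=5
step 2: discover 2; path=5>2; order=5,2
step 3: discover 6; path=5>2>6; order=5,2,6
step 4: discover 1; path=5>2>6>1; order=5,2,6,1
step 5: discover 0; path=5>2>6>1>0; order=5,2,6,1,0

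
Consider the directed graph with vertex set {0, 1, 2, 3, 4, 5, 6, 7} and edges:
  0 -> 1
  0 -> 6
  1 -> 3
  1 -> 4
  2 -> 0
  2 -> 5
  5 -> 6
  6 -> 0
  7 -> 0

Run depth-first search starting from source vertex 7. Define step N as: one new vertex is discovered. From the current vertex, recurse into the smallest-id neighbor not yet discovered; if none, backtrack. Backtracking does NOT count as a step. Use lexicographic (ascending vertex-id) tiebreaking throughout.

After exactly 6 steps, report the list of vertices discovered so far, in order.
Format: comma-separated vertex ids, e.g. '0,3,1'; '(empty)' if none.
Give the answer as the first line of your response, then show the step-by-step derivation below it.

7,0,1,3,4,6

step 1: discover 7; path=7; order=7
step 2: discover 0; path=7>0; order=7,0
step 3: discover 1; path=7>0>1; order=7,0,1
step 4: discover 3; path=7>0>1>3; order=7,0,1,3
step 5: discover 4; path=7>0>1>4; order=7,0,1,3,4
step 6: discover 6; path=7>0>6; order=7,0,1,3,4,6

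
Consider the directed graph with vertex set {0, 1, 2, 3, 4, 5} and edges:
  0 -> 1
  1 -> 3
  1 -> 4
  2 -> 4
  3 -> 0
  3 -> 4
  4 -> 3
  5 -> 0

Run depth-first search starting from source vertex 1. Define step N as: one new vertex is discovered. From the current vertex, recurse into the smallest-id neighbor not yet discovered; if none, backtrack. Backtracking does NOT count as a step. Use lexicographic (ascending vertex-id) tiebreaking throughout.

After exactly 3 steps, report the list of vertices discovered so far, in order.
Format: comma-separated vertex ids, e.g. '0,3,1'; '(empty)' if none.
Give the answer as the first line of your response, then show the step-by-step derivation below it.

1,3,0

step 1: discover 1; path=1; order=1
step 2: discover 3; path=1>3; order=1,3
step 3: discover 0; path=1>3>0; order=1,3,0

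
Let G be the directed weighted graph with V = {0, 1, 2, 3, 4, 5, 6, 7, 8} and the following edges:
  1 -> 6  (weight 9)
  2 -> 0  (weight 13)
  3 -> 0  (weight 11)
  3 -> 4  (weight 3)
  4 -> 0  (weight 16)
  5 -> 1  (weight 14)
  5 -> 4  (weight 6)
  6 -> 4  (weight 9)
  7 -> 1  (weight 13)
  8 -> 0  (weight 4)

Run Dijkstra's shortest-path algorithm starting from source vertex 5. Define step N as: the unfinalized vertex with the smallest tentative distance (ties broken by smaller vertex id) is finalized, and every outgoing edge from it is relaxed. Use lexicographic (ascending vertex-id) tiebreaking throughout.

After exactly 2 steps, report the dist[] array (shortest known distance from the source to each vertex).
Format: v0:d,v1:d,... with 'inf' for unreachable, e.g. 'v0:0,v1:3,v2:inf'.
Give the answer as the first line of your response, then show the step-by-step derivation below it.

v0:22,v1:14,v2:inf,v3:inf,v4:6,v5:0,v6:inf,v7:inf,v8:inf

step 1: dist = v0:inf,v1:14,v2:inf,v3:inf,v4:6,v5:0,v6:inf,v7:inf,v8:inf
step 2: dist = v0:22,v1:14,v2:inf,v3:inf,v4:6,v5:0,v6:inf,v7:inf,v8:inf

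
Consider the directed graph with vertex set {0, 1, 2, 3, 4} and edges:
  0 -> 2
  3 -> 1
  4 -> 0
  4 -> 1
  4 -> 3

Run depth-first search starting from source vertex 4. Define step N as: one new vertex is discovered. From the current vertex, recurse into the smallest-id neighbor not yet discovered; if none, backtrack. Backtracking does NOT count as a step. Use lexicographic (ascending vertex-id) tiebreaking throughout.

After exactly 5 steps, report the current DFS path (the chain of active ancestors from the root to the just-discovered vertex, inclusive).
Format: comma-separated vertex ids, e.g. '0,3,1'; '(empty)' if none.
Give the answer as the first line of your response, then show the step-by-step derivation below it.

4,3

step 1: discover 4; path=4; order=4
step 2: discover 0; path=4>0; order=4,0
step 3: discover 2; path=4>0>2; order=4,0,2
step 4: discover 1; path=4>1; order=4,0,2,1
step 5: discover 3; path=4>3; order=4,0,2,1,3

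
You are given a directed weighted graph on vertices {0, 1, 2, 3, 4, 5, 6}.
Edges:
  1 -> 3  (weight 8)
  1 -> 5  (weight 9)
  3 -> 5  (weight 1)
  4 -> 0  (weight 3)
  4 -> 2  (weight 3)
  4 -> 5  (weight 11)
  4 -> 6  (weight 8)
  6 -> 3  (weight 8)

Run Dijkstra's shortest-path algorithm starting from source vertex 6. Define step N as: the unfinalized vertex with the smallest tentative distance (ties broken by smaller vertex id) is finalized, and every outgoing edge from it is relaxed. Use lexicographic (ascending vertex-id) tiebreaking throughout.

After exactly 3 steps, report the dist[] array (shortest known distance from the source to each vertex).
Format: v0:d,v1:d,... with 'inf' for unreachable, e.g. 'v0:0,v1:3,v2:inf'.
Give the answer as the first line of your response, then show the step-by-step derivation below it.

v0:inf,v1:inf,v2:inf,v3:8,v4:inf,v5:9,v6:0

step 1: dist = v0:inf,v1:inf,v2:inf,v3:8,v4:inf,v5:inf,v6:0
step 2: dist = v0:inf,v1:inf,v2:inf,v3:8,v4:inf,v5:9,v6:0
step 3: dist = v0:inf,v1:inf,v2:inf,v3:8,v4:inf,v5:9,v6:0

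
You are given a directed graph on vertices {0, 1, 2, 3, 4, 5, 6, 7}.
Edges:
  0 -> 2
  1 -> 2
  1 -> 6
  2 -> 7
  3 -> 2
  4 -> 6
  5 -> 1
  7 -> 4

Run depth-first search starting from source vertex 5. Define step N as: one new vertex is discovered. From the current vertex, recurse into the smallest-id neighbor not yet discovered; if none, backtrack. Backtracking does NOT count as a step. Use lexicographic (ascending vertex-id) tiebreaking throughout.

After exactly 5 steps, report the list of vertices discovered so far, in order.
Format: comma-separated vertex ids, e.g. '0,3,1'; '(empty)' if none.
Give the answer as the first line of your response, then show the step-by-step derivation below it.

5,1,2,7,4

step 1: discover 5; path=5; order=5
step 2: discover 1; path=5>1; order=5,1
step 3: discover 2; path=5>1>2; order=5,1,2
step 4: discover 7; path=5>1>2>7; order=5,1,2,7
step 5: discover 4; path=5>1>2>7>4; order=5,1,2,7,4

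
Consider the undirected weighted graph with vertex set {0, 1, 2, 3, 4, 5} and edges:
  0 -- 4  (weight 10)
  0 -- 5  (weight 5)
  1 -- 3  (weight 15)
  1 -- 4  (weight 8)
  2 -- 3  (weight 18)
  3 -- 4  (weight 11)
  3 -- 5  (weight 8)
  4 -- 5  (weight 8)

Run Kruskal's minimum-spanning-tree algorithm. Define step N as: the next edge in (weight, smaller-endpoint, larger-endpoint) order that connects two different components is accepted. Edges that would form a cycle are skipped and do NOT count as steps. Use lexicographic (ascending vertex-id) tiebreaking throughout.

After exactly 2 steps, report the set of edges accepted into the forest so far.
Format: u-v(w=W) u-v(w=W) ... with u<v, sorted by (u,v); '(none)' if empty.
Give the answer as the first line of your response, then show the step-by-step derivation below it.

0-5(w=5) 1-4(w=8)

step 1: add edge 0-5 (w=5); MST = {0-5(w=5)}
step 2: add edge 1-4 (w=8); MST = {0-5(w=5) 1-4(w=8)}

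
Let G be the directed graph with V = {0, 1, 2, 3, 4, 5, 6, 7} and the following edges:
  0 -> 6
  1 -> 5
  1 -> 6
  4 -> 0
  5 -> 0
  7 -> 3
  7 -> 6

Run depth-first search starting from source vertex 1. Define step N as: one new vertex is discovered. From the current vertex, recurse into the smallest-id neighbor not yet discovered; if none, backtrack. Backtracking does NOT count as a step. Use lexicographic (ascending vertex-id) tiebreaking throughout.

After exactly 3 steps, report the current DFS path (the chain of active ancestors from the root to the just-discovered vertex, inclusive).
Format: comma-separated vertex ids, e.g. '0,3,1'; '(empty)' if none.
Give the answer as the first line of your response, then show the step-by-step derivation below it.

1,5,0

step 1: discover 1; path=1; order=1
step 2: discover 5; path=1>5; order=1,5
step 3: discover 0; path=1>5>0; order=1,5,0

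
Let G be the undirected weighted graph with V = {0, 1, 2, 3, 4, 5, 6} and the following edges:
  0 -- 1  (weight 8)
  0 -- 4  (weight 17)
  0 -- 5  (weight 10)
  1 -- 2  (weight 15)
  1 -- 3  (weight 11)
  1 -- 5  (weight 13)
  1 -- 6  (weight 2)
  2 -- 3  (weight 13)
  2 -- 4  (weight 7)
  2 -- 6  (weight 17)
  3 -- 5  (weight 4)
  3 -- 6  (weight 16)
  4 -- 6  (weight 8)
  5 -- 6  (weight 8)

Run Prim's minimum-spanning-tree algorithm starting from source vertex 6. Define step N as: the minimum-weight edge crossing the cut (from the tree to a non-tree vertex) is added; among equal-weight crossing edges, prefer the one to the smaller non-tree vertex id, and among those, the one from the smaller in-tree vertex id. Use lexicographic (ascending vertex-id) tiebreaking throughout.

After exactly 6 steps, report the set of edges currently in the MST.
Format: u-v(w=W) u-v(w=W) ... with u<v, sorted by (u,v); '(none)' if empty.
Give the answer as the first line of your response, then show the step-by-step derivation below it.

0-1(w=8) 1-6(w=2) 2-4(w=7) 3-5(w=4) 4-6(w=8) 5-6(w=8)

step 1: add edge 1-6 (w=2); MST = {1-6(w=2)}
step 2: add edge 0-1 (w=8); MST = {0-1(w=8) 1-6(w=2)}
step 3: add edge 4-6 (w=8); MST = {0-1(w=8) 1-6(w=2) 4-6(w=8)}
step 4: add edge 2-4 (w=7); MST = {0-1(w=8) 1-6(w=2) 2-4(w=7) 4-6(w=8)}
step 5: add edge 5-6 (w=8); MST = {0-1(w=8) 1-6(w=2) 2-4(w=7) 4-6(w=8) 5-6(w=8)}
step 6: add edge 3-5 (w=4); MST = {0-1(w=8) 1-6(w=2) 2-4(w=7) 3-5(w=4) 4-6(w=8) 5-6(w=8)}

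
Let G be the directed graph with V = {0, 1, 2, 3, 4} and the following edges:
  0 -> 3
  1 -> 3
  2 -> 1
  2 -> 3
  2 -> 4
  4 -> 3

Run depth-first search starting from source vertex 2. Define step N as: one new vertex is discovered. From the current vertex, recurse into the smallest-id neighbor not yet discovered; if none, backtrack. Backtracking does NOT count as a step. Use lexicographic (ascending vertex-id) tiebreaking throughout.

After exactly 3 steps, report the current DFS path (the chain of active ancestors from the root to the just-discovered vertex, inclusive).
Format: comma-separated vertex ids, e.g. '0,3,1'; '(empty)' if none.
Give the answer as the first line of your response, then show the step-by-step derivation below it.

2,1,3

step 1: discover 2; path=2; order=2
step 2: discover 1; path=2>1; order=2,1
step 3: discover 3; path=2>1>3; order=2,1,3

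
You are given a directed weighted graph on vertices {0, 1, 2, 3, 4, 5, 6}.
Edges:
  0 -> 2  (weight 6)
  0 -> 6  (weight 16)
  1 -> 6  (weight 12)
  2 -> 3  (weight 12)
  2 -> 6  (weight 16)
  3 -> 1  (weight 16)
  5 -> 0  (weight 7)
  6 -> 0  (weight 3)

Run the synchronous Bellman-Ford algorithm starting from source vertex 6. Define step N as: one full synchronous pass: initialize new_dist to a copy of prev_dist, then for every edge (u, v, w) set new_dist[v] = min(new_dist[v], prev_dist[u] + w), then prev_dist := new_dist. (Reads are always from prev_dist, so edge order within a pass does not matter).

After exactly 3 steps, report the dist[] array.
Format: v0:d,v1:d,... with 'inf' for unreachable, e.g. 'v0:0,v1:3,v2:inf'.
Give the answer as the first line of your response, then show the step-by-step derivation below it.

v0:3,v1:inf,v2:9,v3:21,v4:inf,v5:inf,v6:0

step 1: dist = v0:3,v1:inf,v2:inf,v3:inf,v4:inf,v5:inf,v6:0
step 2: dist = v0:3,v1:inf,v2:9,v3:inf,v4:inf,v5:inf,v6:0
step 3: dist = v0:3,v1:inf,v2:9,v3:21,v4:inf,v5:inf,v6:0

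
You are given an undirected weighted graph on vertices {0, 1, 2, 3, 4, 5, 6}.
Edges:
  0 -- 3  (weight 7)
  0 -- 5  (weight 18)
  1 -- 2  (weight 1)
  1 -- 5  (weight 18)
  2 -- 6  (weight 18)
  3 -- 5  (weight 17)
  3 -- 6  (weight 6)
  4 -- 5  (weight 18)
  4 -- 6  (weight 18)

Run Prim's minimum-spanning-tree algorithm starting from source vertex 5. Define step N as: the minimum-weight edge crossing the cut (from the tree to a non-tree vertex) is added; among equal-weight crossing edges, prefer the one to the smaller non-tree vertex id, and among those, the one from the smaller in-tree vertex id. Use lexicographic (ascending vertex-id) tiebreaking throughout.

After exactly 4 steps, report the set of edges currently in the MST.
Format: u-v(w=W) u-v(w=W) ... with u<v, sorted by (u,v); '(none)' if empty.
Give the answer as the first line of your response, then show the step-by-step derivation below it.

0-3(w=7) 1-5(w=18) 3-5(w=17) 3-6(w=6)

step 1: add edge 3-5 (w=17); MST = {3-5(w=17)}
step 2: add edge 3-6 (w=6); MST = {3-5(w=17) 3-6(w=6)}
step 3: add edge 0-3 (w=7); MST = {0-3(w=7) 3-5(w=17) 3-6(w=6)}
step 4: add edge 1-5 (w=18); MST = {0-3(w=7) 1-5(w=18) 3-5(w=17) 3-6(w=6)}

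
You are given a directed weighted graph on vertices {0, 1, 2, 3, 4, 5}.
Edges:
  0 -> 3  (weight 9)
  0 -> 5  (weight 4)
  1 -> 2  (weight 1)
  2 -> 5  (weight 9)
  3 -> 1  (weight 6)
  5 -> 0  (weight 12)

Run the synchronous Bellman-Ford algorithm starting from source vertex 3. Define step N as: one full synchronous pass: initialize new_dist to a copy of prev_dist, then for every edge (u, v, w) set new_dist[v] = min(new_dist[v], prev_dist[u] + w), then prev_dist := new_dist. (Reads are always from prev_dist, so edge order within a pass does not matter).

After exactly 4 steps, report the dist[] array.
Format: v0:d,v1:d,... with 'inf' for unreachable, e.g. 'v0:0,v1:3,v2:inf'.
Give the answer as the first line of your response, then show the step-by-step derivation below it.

v0:28,v1:6,v2:7,v3:0,v4:inf,v5:16

step 1: dist = v0:inf,v1:6,v2:inf,v3:0,v4:inf,v5:inf
step 2: dist = v0:inf,v1:6,v2:7,v3:0,v4:inf,v5:inf
step 3: dist = v0:inf,v1:6,v2:7,v3:0,v4:inf,v5:16
step 4: dist = v0:28,v1:6,v2:7,v3:0,v4:inf,v5:16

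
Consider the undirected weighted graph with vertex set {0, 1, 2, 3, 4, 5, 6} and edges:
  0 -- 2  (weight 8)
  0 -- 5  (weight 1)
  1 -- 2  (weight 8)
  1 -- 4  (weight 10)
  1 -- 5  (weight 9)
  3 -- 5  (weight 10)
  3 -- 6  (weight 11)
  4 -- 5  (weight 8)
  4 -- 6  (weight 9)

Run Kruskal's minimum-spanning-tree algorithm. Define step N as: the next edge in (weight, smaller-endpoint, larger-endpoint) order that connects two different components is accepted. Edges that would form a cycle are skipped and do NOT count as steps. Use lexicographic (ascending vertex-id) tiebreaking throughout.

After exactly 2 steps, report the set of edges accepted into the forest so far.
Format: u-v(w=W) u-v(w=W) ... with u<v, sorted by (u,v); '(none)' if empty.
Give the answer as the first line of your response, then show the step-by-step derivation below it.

0-2(w=8) 0-5(w=1)

step 1: add edge 0-5 (w=1); MST = {0-5(w=1)}
step 2: add edge 0-2 (w=8); MST = {0-2(w=8) 0-5(w=1)}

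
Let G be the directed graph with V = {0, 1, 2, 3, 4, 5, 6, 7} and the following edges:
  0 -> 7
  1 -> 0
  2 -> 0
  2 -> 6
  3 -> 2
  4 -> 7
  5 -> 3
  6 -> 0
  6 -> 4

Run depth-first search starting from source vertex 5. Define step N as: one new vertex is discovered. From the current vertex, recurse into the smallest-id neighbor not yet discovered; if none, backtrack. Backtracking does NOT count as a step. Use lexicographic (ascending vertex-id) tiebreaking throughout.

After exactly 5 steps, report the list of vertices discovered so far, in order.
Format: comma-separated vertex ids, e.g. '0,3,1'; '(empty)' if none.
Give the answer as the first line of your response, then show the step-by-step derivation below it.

5,3,2,0,7

step 1: discover 5; path=5; order=5
step 2: discover 3; path=5>3; order=5,3
step 3: discover 2; path=5>3>2; order=5,3,2
step 4: discover 0; path=5>3>2>0; order=5,3,2,0
step 5: discover 7; path=5>3>2>0>7; order=5,3,2,0,7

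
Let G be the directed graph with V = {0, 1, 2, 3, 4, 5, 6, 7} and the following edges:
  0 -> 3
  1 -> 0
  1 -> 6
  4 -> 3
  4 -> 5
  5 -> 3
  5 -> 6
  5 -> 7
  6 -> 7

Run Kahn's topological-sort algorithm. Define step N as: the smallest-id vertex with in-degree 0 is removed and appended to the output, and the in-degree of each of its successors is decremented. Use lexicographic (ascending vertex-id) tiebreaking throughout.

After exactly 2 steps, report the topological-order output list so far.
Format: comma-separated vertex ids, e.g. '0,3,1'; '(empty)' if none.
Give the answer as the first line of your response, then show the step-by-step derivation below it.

1,0

step 1: output 1; order=[1]; indeg=(0,0,0,3,0,1,1,2)
step 2: output 0; order=[1,0]; indeg=(0,0,0,2,0,1,1,2)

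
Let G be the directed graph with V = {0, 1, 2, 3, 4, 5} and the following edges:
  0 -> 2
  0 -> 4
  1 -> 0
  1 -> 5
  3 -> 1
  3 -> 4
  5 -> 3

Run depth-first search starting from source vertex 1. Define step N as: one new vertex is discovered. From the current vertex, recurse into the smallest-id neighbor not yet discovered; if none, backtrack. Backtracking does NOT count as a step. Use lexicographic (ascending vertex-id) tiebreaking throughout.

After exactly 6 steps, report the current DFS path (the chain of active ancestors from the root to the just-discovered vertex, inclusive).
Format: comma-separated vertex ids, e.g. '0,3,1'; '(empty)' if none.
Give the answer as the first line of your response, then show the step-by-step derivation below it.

1,5,3

step 1: discover 1; path=1; order=1
step 2: discover 0; path=1>0; order=1,0
step 3: discover 2; path=1>0>2; order=1,0,2
step 4: discover 4; path=1>0>4; order=1,0,2,4
step 5: discover 5; path=1>5; order=1,0,2,4,5
step 6: discover 3; path=1>5>3; order=1,0,2,4,5,3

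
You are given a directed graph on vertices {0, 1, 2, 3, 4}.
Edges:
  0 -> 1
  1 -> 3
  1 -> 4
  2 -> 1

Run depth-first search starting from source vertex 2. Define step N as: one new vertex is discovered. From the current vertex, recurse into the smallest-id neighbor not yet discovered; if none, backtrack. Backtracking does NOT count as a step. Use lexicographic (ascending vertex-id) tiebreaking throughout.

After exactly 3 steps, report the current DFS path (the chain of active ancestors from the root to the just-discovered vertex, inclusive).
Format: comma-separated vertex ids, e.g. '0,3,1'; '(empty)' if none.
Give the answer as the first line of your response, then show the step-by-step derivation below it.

2,1,3

step 1: discover 2; path=2; order=2
step 2: discover 1; path=2>1; order=2,1
step 3: discover 3; path=2>1>3; order=2,1,3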